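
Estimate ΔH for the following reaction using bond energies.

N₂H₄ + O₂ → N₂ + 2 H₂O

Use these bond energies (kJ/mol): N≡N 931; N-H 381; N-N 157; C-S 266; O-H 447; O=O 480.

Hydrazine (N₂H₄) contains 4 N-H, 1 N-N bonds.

ΔH ≈ −558 kJ

Bonds broken (reactants):
  N-H: 4 × 381 = 1524
  N-N: 1 × 157 = 157
  O=O: 1 × 480 = 480
  Σ(broken) = 2161 kJ
Bonds formed (products):
  N≡N: 1 × 931 = 931
  O-H: 4 × 447 = 1788
  Σ(formed) = 2719 kJ
ΔH = Σ(broken) − Σ(formed) = 2161 − 2719 = −558 kJ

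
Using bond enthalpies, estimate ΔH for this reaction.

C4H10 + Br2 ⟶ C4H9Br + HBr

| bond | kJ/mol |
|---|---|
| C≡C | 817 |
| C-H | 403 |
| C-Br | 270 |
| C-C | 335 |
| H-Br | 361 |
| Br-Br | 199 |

Bonds broken (reactants):
  Br-Br: 1 × 199 = 199
  C-C: 3 × 335 = 1005
  C-H: 10 × 403 = 4030
  Σ(broken) = 5234 kJ
Bonds formed (products):
  C-Br: 1 × 270 = 270
  C-C: 3 × 335 = 1005
  C-H: 9 × 403 = 3627
  H-Br: 1 × 361 = 361
  Σ(formed) = 5263 kJ
ΔH = Σ(broken) − Σ(formed) = 5234 − 5263 = −29 kJ

ΔH ≈ −29 kJ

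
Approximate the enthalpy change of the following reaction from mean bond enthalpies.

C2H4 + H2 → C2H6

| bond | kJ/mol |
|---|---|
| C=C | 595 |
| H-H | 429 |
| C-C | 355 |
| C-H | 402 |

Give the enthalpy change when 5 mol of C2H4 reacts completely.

Bonds broken (reactants):
  C-H: 4 × 402 = 1608
  C=C: 1 × 595 = 595
  H-H: 1 × 429 = 429
  Σ(broken) = 2632 kJ
Bonds formed (products):
  C-C: 1 × 355 = 355
  C-H: 6 × 402 = 2412
  Σ(formed) = 2767 kJ
ΔH = Σ(broken) − Σ(formed) = 2632 − 2767 = −135 kJ
For 5× the reaction as written: 5 × (−135) = −675 kJ

ΔH = −675 kJ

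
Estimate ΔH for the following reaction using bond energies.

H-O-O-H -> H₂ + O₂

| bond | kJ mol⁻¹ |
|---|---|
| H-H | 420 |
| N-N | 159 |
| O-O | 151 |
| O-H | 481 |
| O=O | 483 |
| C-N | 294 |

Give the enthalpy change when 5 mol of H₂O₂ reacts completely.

Bonds broken (reactants):
  O-H: 2 × 481 = 962
  O-O: 1 × 151 = 151
  Σ(broken) = 1113 kJ
Bonds formed (products):
  H-H: 1 × 420 = 420
  O=O: 1 × 483 = 483
  Σ(formed) = 903 kJ
ΔH = Σ(broken) − Σ(formed) = 1113 − 903 = +210 kJ
For 5× the reaction as written: 5 × (+210) = +1050 kJ

ΔH = +1050 kJ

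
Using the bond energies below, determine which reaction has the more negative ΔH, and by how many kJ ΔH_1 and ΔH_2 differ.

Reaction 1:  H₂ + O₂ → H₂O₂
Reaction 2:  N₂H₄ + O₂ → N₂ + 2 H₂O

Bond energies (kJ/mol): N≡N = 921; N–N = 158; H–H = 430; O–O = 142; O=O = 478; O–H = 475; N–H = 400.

Reaction 2, by 401 kJ

Reaction 1:
  Bonds broken (reactants):
    H–H: 1 × 430 = 430
    O=O: 1 × 478 = 478
    Σ(broken) = 908 kJ
  Bonds formed (products):
    O–H: 2 × 475 = 950
    O–O: 1 × 142 = 142
    Σ(formed) = 1092 kJ
  ΔH_1 = 908 − 1092 = −184 kJ
Reaction 2:
  Bonds broken (reactants):
    N–H: 4 × 400 = 1600
    N–N: 1 × 158 = 158
    O=O: 1 × 478 = 478
    Σ(broken) = 2236 kJ
  Bonds formed (products):
    N≡N: 1 × 921 = 921
    O–H: 4 × 475 = 1900
    Σ(formed) = 2821 kJ
  ΔH_2 = 2236 − 2821 = −585 kJ
ΔH_1 − ΔH_2 = +401 kJ, so reaction 2 has the more negative ΔH; |ΔH_1 − ΔH_2| = 401 kJ.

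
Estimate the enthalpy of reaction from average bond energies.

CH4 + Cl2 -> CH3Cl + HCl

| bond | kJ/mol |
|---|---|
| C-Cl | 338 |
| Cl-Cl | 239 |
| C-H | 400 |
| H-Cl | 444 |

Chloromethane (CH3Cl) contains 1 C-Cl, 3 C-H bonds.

ΔH ≈ −143 kJ

Bonds broken (reactants):
  C-H: 4 × 400 = 1600
  Cl-Cl: 1 × 239 = 239
  Σ(broken) = 1839 kJ
Bonds formed (products):
  C-Cl: 1 × 338 = 338
  C-H: 3 × 400 = 1200
  H-Cl: 1 × 444 = 444
  Σ(formed) = 1982 kJ
ΔH = Σ(broken) − Σ(formed) = 1839 − 1982 = −143 kJ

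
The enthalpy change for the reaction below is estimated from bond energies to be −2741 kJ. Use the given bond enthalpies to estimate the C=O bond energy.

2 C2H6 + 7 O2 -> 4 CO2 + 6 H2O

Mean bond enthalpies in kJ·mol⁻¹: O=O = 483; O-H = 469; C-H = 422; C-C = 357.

D(C=O) ≈ 784 kJ/mol

Let D be the C=O bond energy.
Σ(broken) = 2×357 + 12×422 + 7×483 = 9159
Σ(formed) = 8×D + 12×469 = 5628 + 8D
ΔH = Σ(broken) − Σ(formed) = (9159) − (5628 + 8D) = +3531 − 8D
Setting this equal to −2741 kJ gives 8D = 6272, so D = 784 kJ/mol.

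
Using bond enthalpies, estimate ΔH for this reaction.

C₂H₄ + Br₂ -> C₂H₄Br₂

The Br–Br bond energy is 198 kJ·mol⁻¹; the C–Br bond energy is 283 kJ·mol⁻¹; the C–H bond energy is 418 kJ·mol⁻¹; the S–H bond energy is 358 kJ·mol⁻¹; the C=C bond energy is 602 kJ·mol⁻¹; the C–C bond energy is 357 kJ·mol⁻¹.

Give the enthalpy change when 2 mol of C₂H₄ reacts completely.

ΔH = −246 kJ

Bonds broken (reactants):
  Br–Br: 1 × 198 = 198
  C–H: 4 × 418 = 1672
  C=C: 1 × 602 = 602
  Σ(broken) = 2472 kJ
Bonds formed (products):
  C–Br: 2 × 283 = 566
  C–C: 1 × 357 = 357
  C–H: 4 × 418 = 1672
  Σ(formed) = 2595 kJ
ΔH = Σ(broken) − Σ(formed) = 2472 − 2595 = −123 kJ
For 2× the reaction as written: 2 × (−123) = −246 kJ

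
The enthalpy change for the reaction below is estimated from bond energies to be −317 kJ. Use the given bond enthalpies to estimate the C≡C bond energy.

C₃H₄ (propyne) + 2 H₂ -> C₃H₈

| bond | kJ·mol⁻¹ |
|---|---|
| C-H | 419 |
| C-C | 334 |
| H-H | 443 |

Let D be the C≡C bond energy.
Σ(broken) = 1×D + 1×334 + 4×419 + 2×443 = 2896 + D
Σ(formed) = 2×334 + 8×419 = 4020
ΔH = Σ(broken) − Σ(formed) = (2896 + D) − (4020) = −1124 + D
Setting this equal to −317 kJ gives D = 807 kJ/mol.

D(C≡C) ≈ 807 kJ/mol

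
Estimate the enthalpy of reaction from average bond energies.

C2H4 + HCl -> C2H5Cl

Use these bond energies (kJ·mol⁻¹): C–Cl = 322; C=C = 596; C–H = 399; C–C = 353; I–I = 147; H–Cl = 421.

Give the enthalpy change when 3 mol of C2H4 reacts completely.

Bonds broken (reactants):
  C–H: 4 × 399 = 1596
  C=C: 1 × 596 = 596
  H–Cl: 1 × 421 = 421
  Σ(broken) = 2613 kJ
Bonds formed (products):
  C–C: 1 × 353 = 353
  C–Cl: 1 × 322 = 322
  C–H: 5 × 399 = 1995
  Σ(formed) = 2670 kJ
ΔH = Σ(broken) − Σ(formed) = 2613 − 2670 = −57 kJ
For 3× the reaction as written: 3 × (−57) = −171 kJ

ΔH = −171 kJ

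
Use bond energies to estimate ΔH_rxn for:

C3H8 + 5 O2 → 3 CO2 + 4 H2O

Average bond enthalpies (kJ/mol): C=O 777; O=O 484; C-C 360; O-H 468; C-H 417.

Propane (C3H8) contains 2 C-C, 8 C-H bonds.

Bonds broken (reactants):
  C-C: 2 × 360 = 720
  C-H: 8 × 417 = 3336
  O=O: 5 × 484 = 2420
  Σ(broken) = 6476 kJ
Bonds formed (products):
  C=O: 6 × 777 = 4662
  O-H: 8 × 468 = 3744
  Σ(formed) = 8406 kJ
ΔH = Σ(broken) − Σ(formed) = 6476 − 8406 = −1930 kJ

ΔH ≈ −1930 kJ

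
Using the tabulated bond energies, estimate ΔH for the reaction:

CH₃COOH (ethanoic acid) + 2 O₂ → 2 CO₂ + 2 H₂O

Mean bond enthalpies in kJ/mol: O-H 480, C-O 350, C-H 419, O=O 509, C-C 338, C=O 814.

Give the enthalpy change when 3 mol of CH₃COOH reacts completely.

Bonds broken (reactants):
  C-C: 1 × 338 = 338
  C-H: 3 × 419 = 1257
  C-O: 1 × 350 = 350
  C=O: 1 × 814 = 814
  O-H: 1 × 480 = 480
  O=O: 2 × 509 = 1018
  Σ(broken) = 4257 kJ
Bonds formed (products):
  C=O: 4 × 814 = 3256
  O-H: 4 × 480 = 1920
  Σ(formed) = 5176 kJ
ΔH = Σ(broken) − Σ(formed) = 4257 − 5176 = −919 kJ
For 3× the reaction as written: 3 × (−919) = −2757 kJ

ΔH = −2757 kJ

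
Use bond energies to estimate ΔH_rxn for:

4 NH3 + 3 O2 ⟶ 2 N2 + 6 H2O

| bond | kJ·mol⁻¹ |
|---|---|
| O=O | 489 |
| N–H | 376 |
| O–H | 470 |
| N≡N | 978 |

Bonds broken (reactants):
  N–H: 12 × 376 = 4512
  O=O: 3 × 489 = 1467
  Σ(broken) = 5979 kJ
Bonds formed (products):
  N≡N: 2 × 978 = 1956
  O–H: 12 × 470 = 5640
  Σ(formed) = 7596 kJ
ΔH = Σ(broken) − Σ(formed) = 5979 − 7596 = −1617 kJ

ΔH ≈ −1617 kJ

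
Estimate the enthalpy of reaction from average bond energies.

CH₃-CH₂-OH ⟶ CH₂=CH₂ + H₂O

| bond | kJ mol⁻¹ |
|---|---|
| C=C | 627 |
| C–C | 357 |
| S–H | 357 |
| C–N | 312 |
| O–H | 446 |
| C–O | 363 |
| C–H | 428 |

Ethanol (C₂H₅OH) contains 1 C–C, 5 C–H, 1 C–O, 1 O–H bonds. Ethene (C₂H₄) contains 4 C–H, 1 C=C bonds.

ΔH ≈ +75 kJ

Bonds broken (reactants):
  C–C: 1 × 357 = 357
  C–H: 5 × 428 = 2140
  C–O: 1 × 363 = 363
  O–H: 1 × 446 = 446
  Σ(broken) = 3306 kJ
Bonds formed (products):
  C–H: 4 × 428 = 1712
  C=C: 1 × 627 = 627
  O–H: 2 × 446 = 892
  Σ(formed) = 3231 kJ
ΔH = Σ(broken) − Σ(formed) = 3306 − 3231 = +75 kJ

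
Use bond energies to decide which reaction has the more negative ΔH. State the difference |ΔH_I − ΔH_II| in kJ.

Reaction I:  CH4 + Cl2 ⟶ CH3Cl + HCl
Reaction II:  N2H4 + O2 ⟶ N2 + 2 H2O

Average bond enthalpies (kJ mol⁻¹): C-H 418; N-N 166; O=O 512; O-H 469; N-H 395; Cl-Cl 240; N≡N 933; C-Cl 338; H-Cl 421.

Reaction II, by 450 kJ

Reaction I:
  Bonds broken (reactants):
    C-H: 4 × 418 = 1672
    Cl-Cl: 1 × 240 = 240
    Σ(broken) = 1912 kJ
  Bonds formed (products):
    C-Cl: 1 × 338 = 338
    C-H: 3 × 418 = 1254
    H-Cl: 1 × 421 = 421
    Σ(formed) = 2013 kJ
  ΔH_I = 1912 − 2013 = −101 kJ
Reaction II:
  Bonds broken (reactants):
    N-H: 4 × 395 = 1580
    N-N: 1 × 166 = 166
    O=O: 1 × 512 = 512
    Σ(broken) = 2258 kJ
  Bonds formed (products):
    N≡N: 1 × 933 = 933
    O-H: 4 × 469 = 1876
    Σ(formed) = 2809 kJ
  ΔH_II = 2258 − 2809 = −551 kJ
ΔH_I − ΔH_II = +450 kJ, so reaction II has the more negative ΔH; |ΔH_I − ΔH_II| = 450 kJ.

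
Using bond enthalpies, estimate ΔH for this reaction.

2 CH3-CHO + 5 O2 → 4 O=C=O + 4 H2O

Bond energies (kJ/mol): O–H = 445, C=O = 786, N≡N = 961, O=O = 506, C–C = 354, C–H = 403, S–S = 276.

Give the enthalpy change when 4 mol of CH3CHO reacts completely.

ΔH = −3628 kJ

Bonds broken (reactants):
  C–C: 2 × 354 = 708
  C–H: 8 × 403 = 3224
  C=O: 2 × 786 = 1572
  O=O: 5 × 506 = 2530
  Σ(broken) = 8034 kJ
Bonds formed (products):
  C=O: 8 × 786 = 6288
  O–H: 8 × 445 = 3560
  Σ(formed) = 9848 kJ
ΔH = Σ(broken) − Σ(formed) = 8034 − 9848 = −1814 kJ
For 2× the reaction as written: 2 × (−1814) = −3628 kJ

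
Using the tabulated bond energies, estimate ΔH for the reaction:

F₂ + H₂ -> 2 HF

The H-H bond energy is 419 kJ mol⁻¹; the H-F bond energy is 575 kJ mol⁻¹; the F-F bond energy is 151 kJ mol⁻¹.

Bonds broken (reactants):
  F-F: 1 × 151 = 151
  H-H: 1 × 419 = 419
  Σ(broken) = 570 kJ
Bonds formed (products):
  H-F: 2 × 575 = 1150
  Σ(formed) = 1150 kJ
ΔH = Σ(broken) − Σ(formed) = 570 − 1150 = −580 kJ

ΔH ≈ −580 kJ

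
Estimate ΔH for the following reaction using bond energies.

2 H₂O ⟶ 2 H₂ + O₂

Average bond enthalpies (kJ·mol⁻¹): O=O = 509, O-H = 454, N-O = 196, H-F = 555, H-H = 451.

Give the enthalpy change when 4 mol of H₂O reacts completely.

Bonds broken (reactants):
  O-H: 4 × 454 = 1816
  Σ(broken) = 1816 kJ
Bonds formed (products):
  H-H: 2 × 451 = 902
  O=O: 1 × 509 = 509
  Σ(formed) = 1411 kJ
ΔH = Σ(broken) − Σ(formed) = 1816 − 1411 = +405 kJ
For 2× the reaction as written: 2 × (+405) = +810 kJ

ΔH = +810 kJ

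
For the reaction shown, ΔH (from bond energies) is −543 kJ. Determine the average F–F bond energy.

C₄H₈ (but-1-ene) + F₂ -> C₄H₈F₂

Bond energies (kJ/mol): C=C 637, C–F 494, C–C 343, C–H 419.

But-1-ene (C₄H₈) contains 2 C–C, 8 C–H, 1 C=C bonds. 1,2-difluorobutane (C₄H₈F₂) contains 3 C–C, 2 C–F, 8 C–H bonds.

Let D be the F–F bond energy.
Σ(broken) = 2×343 + 8×419 + 1×637 + 1×D = 4675 + D
Σ(formed) = 3×343 + 2×494 + 8×419 = 5369
ΔH = Σ(broken) − Σ(formed) = (4675 + D) − (5369) = −694 + D
Setting this equal to −543 kJ gives D = 151 kJ/mol.

D(F–F) ≈ 151 kJ/mol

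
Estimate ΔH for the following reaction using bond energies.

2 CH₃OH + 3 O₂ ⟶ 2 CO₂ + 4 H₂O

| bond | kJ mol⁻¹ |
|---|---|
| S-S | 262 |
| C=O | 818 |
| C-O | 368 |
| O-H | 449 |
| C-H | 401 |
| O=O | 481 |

ΔH ≈ −1381 kJ

Bonds broken (reactants):
  C-H: 6 × 401 = 2406
  C-O: 2 × 368 = 736
  O-H: 2 × 449 = 898
  O=O: 3 × 481 = 1443
  Σ(broken) = 5483 kJ
Bonds formed (products):
  C=O: 4 × 818 = 3272
  O-H: 8 × 449 = 3592
  Σ(formed) = 6864 kJ
ΔH = Σ(broken) − Σ(formed) = 5483 − 6864 = −1381 kJ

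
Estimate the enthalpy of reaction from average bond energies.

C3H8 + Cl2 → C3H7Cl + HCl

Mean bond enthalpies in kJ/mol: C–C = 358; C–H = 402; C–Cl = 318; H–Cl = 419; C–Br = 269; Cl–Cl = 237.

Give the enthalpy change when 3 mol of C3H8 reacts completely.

ΔH = −294 kJ

Bonds broken (reactants):
  C–C: 2 × 358 = 716
  C–H: 8 × 402 = 3216
  Cl–Cl: 1 × 237 = 237
  Σ(broken) = 4169 kJ
Bonds formed (products):
  C–C: 2 × 358 = 716
  C–Cl: 1 × 318 = 318
  C–H: 7 × 402 = 2814
  H–Cl: 1 × 419 = 419
  Σ(formed) = 4267 kJ
ΔH = Σ(broken) − Σ(formed) = 4169 − 4267 = −98 kJ
For 3× the reaction as written: 3 × (−98) = −294 kJ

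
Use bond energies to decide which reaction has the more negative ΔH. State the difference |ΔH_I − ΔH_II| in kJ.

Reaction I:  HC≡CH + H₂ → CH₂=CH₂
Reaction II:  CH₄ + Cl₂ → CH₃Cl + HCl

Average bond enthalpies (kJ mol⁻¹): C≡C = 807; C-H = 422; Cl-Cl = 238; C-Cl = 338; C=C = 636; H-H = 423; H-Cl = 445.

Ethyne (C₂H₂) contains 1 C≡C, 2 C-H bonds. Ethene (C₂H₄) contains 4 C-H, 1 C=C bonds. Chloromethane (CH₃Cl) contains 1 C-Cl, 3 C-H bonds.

Reaction I:
  Bonds broken (reactants):
    C≡C: 1 × 807 = 807
    C-H: 2 × 422 = 844
    H-H: 1 × 423 = 423
    Σ(broken) = 2074 kJ
  Bonds formed (products):
    C-H: 4 × 422 = 1688
    C=C: 1 × 636 = 636
    Σ(formed) = 2324 kJ
  ΔH_I = 2074 − 2324 = −250 kJ
Reaction II:
  Bonds broken (reactants):
    C-H: 4 × 422 = 1688
    Cl-Cl: 1 × 238 = 238
    Σ(broken) = 1926 kJ
  Bonds formed (products):
    C-Cl: 1 × 338 = 338
    C-H: 3 × 422 = 1266
    H-Cl: 1 × 445 = 445
    Σ(formed) = 2049 kJ
  ΔH_II = 1926 − 2049 = −123 kJ
ΔH_I − ΔH_II = −127 kJ, so reaction I has the more negative ΔH; |ΔH_I − ΔH_II| = 127 kJ.

Reaction I, by 127 kJ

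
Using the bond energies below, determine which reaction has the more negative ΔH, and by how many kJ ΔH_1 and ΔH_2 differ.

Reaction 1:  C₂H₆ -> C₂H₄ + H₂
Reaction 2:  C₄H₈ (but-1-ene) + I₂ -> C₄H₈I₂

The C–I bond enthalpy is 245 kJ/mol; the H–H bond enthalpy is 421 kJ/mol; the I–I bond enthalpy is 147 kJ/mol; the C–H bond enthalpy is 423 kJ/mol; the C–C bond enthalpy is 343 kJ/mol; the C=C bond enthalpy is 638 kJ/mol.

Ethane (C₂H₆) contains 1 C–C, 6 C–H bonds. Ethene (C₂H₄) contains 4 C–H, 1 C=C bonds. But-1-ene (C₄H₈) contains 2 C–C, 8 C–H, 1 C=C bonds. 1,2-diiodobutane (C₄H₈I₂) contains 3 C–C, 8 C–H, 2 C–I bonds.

Reaction 2, by 178 kJ

Reaction 1:
  Bonds broken (reactants):
    C–C: 1 × 343 = 343
    C–H: 6 × 423 = 2538
    Σ(broken) = 2881 kJ
  Bonds formed (products):
    C–H: 4 × 423 = 1692
    C=C: 1 × 638 = 638
    H–H: 1 × 421 = 421
    Σ(formed) = 2751 kJ
  ΔH_1 = 2881 − 2751 = +130 kJ
Reaction 2:
  Bonds broken (reactants):
    C–C: 2 × 343 = 686
    C–H: 8 × 423 = 3384
    C=C: 1 × 638 = 638
    I–I: 1 × 147 = 147
    Σ(broken) = 4855 kJ
  Bonds formed (products):
    C–C: 3 × 343 = 1029
    C–H: 8 × 423 = 3384
    C–I: 2 × 245 = 490
    Σ(formed) = 4903 kJ
  ΔH_2 = 4855 − 4903 = −48 kJ
ΔH_1 − ΔH_2 = +178 kJ, so reaction 2 has the more negative ΔH; |ΔH_1 − ΔH_2| = 178 kJ.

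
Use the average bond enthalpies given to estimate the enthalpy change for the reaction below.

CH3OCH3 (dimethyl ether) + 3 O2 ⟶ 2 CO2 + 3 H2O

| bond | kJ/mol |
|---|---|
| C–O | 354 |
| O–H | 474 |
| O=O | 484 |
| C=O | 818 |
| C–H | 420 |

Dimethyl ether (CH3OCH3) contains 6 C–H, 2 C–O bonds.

Bonds broken (reactants):
  C–H: 6 × 420 = 2520
  C–O: 2 × 354 = 708
  O=O: 3 × 484 = 1452
  Σ(broken) = 4680 kJ
Bonds formed (products):
  C=O: 4 × 818 = 3272
  O–H: 6 × 474 = 2844
  Σ(formed) = 6116 kJ
ΔH = Σ(broken) − Σ(formed) = 4680 − 6116 = −1436 kJ

ΔH ≈ −1436 kJ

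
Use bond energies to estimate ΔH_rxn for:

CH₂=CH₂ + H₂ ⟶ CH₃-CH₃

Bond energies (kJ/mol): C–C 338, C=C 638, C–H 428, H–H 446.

ΔH ≈ −110 kJ

Bonds broken (reactants):
  C–H: 4 × 428 = 1712
  C=C: 1 × 638 = 638
  H–H: 1 × 446 = 446
  Σ(broken) = 2796 kJ
Bonds formed (products):
  C–C: 1 × 338 = 338
  C–H: 6 × 428 = 2568
  Σ(formed) = 2906 kJ
ΔH = Σ(broken) − Σ(formed) = 2796 − 2906 = −110 kJ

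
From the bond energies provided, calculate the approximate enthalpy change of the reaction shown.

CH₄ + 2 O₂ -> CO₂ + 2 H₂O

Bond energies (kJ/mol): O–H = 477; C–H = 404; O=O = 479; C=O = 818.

Bonds broken (reactants):
  C–H: 4 × 404 = 1616
  O=O: 2 × 479 = 958
  Σ(broken) = 2574 kJ
Bonds formed (products):
  C=O: 2 × 818 = 1636
  O–H: 4 × 477 = 1908
  Σ(formed) = 3544 kJ
ΔH = Σ(broken) − Σ(formed) = 2574 − 3544 = −970 kJ

ΔH ≈ −970 kJ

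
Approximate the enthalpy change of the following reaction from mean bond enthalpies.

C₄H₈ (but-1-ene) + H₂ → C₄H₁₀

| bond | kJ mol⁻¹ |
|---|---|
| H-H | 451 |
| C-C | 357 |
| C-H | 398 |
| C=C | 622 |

ΔH ≈ −80 kJ

Bonds broken (reactants):
  C-C: 2 × 357 = 714
  C-H: 8 × 398 = 3184
  C=C: 1 × 622 = 622
  H-H: 1 × 451 = 451
  Σ(broken) = 4971 kJ
Bonds formed (products):
  C-C: 3 × 357 = 1071
  C-H: 10 × 398 = 3980
  Σ(formed) = 5051 kJ
ΔH = Σ(broken) − Σ(formed) = 4971 − 5051 = −80 kJ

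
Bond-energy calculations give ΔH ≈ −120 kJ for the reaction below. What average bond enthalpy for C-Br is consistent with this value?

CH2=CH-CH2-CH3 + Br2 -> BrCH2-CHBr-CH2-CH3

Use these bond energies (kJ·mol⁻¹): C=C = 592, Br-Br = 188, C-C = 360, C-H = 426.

D(C-Br) ≈ 270 kJ/mol

Let D be the C-Br bond energy.
Σ(broken) = 1×188 + 2×360 + 8×426 + 1×592 = 4908
Σ(formed) = 2×D + 3×360 + 8×426 = 4488 + 2D
ΔH = Σ(broken) − Σ(formed) = (4908) − (4488 + 2D) = +420 − 2D
Setting this equal to −120 kJ gives 2D = 540, so D = 270 kJ/mol.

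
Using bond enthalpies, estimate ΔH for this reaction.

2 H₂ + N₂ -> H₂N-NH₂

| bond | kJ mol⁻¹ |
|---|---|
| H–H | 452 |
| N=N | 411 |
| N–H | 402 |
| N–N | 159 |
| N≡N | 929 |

Bonds broken (reactants):
  H–H: 2 × 452 = 904
  N≡N: 1 × 929 = 929
  Σ(broken) = 1833 kJ
Bonds formed (products):
  N–H: 4 × 402 = 1608
  N–N: 1 × 159 = 159
  Σ(formed) = 1767 kJ
ΔH = Σ(broken) − Σ(formed) = 1833 − 1767 = +66 kJ

ΔH ≈ +66 kJ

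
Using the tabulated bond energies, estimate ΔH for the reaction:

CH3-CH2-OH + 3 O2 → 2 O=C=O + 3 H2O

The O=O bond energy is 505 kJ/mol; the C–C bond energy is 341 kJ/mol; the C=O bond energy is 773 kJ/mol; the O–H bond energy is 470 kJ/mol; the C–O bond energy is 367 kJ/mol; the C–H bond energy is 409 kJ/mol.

Bonds broken (reactants):
  C–C: 1 × 341 = 341
  C–H: 5 × 409 = 2045
  C–O: 1 × 367 = 367
  O–H: 1 × 470 = 470
  O=O: 3 × 505 = 1515
  Σ(broken) = 4738 kJ
Bonds formed (products):
  C=O: 4 × 773 = 3092
  O–H: 6 × 470 = 2820
  Σ(formed) = 5912 kJ
ΔH = Σ(broken) − Σ(formed) = 4738 − 5912 = −1174 kJ

ΔH ≈ −1174 kJ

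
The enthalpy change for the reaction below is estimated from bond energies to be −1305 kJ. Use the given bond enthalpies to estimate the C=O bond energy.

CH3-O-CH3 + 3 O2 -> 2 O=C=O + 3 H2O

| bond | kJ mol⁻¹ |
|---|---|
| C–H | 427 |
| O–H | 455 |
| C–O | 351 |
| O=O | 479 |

D(C=O) ≈ 819 kJ/mol

Let D be the C=O bond energy.
Σ(broken) = 6×427 + 2×351 + 3×479 = 4701
Σ(formed) = 4×D + 6×455 = 2730 + 4D
ΔH = Σ(broken) − Σ(formed) = (4701) − (2730 + 4D) = +1971 − 4D
Setting this equal to −1305 kJ gives 4D = 3276, so D = 819 kJ/mol.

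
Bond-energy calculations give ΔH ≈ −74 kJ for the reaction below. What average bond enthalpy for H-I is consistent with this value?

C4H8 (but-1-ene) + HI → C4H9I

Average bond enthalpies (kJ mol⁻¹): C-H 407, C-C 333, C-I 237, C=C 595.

D(H-I) ≈ 308 kJ/mol

Let D be the H-I bond energy.
Σ(broken) = 2×333 + 8×407 + 1×595 + 1×D = 4517 + D
Σ(formed) = 3×333 + 9×407 + 1×237 = 4899
ΔH = Σ(broken) − Σ(formed) = (4517 + D) − (4899) = −382 + D
Setting this equal to −74 kJ gives D = 308 kJ/mol.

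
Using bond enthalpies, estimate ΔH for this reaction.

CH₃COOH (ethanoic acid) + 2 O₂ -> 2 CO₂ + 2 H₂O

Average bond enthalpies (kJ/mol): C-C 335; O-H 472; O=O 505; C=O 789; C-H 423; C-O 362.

ΔH ≈ −807 kJ

Bonds broken (reactants):
  C-C: 1 × 335 = 335
  C-H: 3 × 423 = 1269
  C-O: 1 × 362 = 362
  C=O: 1 × 789 = 789
  O-H: 1 × 472 = 472
  O=O: 2 × 505 = 1010
  Σ(broken) = 4237 kJ
Bonds formed (products):
  C=O: 4 × 789 = 3156
  O-H: 4 × 472 = 1888
  Σ(formed) = 5044 kJ
ΔH = Σ(broken) − Σ(formed) = 4237 − 5044 = −807 kJ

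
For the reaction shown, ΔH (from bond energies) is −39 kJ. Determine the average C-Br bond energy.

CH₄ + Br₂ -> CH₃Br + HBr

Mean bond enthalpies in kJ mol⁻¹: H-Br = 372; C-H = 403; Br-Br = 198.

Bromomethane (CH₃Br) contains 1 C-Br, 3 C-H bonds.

Let D be the C-Br bond energy.
Σ(broken) = 1×198 + 4×403 = 1810
Σ(formed) = 1×D + 3×403 + 1×372 = 1581 + D
ΔH = Σ(broken) − Σ(formed) = (1810) − (1581 + D) = +229 − D
Setting this equal to −39 kJ gives D = 268 kJ/mol.

D(C-Br) ≈ 268 kJ/mol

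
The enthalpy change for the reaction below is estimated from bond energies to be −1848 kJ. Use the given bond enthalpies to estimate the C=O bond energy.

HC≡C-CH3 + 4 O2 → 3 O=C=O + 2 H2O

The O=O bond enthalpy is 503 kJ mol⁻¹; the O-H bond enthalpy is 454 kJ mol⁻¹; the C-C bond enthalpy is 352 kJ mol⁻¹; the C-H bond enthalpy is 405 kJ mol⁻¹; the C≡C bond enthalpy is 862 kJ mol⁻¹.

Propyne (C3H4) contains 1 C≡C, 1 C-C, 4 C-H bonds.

D(C=O) ≈ 813 kJ/mol

Let D be the C=O bond energy.
Σ(broken) = 1×862 + 1×352 + 4×405 + 4×503 = 4846
Σ(formed) = 6×D + 4×454 = 1816 + 6D
ΔH = Σ(broken) − Σ(formed) = (4846) − (1816 + 6D) = +3030 − 6D
Setting this equal to −1848 kJ gives 6D = 4878, so D = 813 kJ/mol.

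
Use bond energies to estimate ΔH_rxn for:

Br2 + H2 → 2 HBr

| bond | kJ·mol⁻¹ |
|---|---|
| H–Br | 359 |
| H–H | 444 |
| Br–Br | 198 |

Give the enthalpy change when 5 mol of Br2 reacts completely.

ΔH = −380 kJ

Bonds broken (reactants):
  Br–Br: 1 × 198 = 198
  H–H: 1 × 444 = 444
  Σ(broken) = 642 kJ
Bonds formed (products):
  H–Br: 2 × 359 = 718
  Σ(formed) = 718 kJ
ΔH = Σ(broken) − Σ(formed) = 642 − 718 = −76 kJ
For 5× the reaction as written: 5 × (−76) = −380 kJ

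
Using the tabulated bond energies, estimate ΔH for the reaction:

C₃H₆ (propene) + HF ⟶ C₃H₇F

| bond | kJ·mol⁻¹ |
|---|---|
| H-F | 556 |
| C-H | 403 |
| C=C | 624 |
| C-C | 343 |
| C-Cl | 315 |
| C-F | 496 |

ΔH ≈ −62 kJ

Bonds broken (reactants):
  C-C: 1 × 343 = 343
  C-H: 6 × 403 = 2418
  C=C: 1 × 624 = 624
  H-F: 1 × 556 = 556
  Σ(broken) = 3941 kJ
Bonds formed (products):
  C-C: 2 × 343 = 686
  C-F: 1 × 496 = 496
  C-H: 7 × 403 = 2821
  Σ(formed) = 4003 kJ
ΔH = Σ(broken) − Σ(formed) = 3941 − 4003 = −62 kJ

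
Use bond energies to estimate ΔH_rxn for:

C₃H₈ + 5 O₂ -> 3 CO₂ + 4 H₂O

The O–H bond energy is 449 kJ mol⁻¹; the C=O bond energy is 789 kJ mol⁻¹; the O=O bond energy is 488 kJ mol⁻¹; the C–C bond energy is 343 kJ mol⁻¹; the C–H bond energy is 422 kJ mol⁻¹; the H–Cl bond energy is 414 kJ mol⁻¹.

ΔH ≈ −1824 kJ

Bonds broken (reactants):
  C–C: 2 × 343 = 686
  C–H: 8 × 422 = 3376
  O=O: 5 × 488 = 2440
  Σ(broken) = 6502 kJ
Bonds formed (products):
  C=O: 6 × 789 = 4734
  O–H: 8 × 449 = 3592
  Σ(formed) = 8326 kJ
ΔH = Σ(broken) − Σ(formed) = 6502 − 8326 = −1824 kJ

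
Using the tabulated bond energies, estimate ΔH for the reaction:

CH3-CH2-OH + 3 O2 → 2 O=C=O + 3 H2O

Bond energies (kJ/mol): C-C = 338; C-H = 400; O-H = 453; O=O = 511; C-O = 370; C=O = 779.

ΔH ≈ −1140 kJ

Bonds broken (reactants):
  C-C: 1 × 338 = 338
  C-H: 5 × 400 = 2000
  C-O: 1 × 370 = 370
  O-H: 1 × 453 = 453
  O=O: 3 × 511 = 1533
  Σ(broken) = 4694 kJ
Bonds formed (products):
  C=O: 4 × 779 = 3116
  O-H: 6 × 453 = 2718
  Σ(formed) = 5834 kJ
ΔH = Σ(broken) − Σ(formed) = 4694 − 5834 = −1140 kJ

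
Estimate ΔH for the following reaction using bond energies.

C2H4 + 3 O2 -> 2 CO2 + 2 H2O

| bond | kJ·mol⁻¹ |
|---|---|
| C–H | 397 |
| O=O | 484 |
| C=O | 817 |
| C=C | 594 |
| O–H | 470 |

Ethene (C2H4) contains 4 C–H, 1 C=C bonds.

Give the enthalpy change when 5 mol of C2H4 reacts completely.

ΔH = −7570 kJ

Bonds broken (reactants):
  C–H: 4 × 397 = 1588
  C=C: 1 × 594 = 594
  O=O: 3 × 484 = 1452
  Σ(broken) = 3634 kJ
Bonds formed (products):
  C=O: 4 × 817 = 3268
  O–H: 4 × 470 = 1880
  Σ(formed) = 5148 kJ
ΔH = Σ(broken) − Σ(formed) = 3634 − 5148 = −1514 kJ
For 5× the reaction as written: 5 × (−1514) = −7570 kJ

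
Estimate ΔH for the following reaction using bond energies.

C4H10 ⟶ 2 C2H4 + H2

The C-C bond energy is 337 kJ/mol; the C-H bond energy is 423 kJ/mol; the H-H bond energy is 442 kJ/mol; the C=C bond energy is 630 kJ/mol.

Bonds broken (reactants):
  C-C: 3 × 337 = 1011
  C-H: 10 × 423 = 4230
  Σ(broken) = 5241 kJ
Bonds formed (products):
  C-H: 8 × 423 = 3384
  C=C: 2 × 630 = 1260
  H-H: 1 × 442 = 442
  Σ(formed) = 5086 kJ
ΔH = Σ(broken) − Σ(formed) = 5241 − 5086 = +155 kJ

ΔH ≈ +155 kJ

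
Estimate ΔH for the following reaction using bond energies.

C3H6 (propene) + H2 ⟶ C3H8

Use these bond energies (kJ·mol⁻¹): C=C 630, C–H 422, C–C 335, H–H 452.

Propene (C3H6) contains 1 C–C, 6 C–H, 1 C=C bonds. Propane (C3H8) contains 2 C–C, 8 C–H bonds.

Bonds broken (reactants):
  C–C: 1 × 335 = 335
  C–H: 6 × 422 = 2532
  C=C: 1 × 630 = 630
  H–H: 1 × 452 = 452
  Σ(broken) = 3949 kJ
Bonds formed (products):
  C–C: 2 × 335 = 670
  C–H: 8 × 422 = 3376
  Σ(formed) = 4046 kJ
ΔH = Σ(broken) − Σ(formed) = 3949 − 4046 = −97 kJ

ΔH ≈ −97 kJ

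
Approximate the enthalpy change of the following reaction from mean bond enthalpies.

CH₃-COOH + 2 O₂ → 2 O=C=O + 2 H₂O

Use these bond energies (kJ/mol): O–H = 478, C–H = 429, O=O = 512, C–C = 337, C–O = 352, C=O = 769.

Bonds broken (reactants):
  C–C: 1 × 337 = 337
  C–H: 3 × 429 = 1287
  C–O: 1 × 352 = 352
  C=O: 1 × 769 = 769
  O–H: 1 × 478 = 478
  O=O: 2 × 512 = 1024
  Σ(broken) = 4247 kJ
Bonds formed (products):
  C=O: 4 × 769 = 3076
  O–H: 4 × 478 = 1912
  Σ(formed) = 4988 kJ
ΔH = Σ(broken) − Σ(formed) = 4247 − 4988 = −741 kJ

ΔH ≈ −741 kJ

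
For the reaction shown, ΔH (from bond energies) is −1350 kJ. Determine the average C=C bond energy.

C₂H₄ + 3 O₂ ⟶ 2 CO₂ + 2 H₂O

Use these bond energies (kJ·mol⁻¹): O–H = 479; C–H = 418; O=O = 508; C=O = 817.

Let D be the C=C bond energy.
Σ(broken) = 4×418 + 1×D + 3×508 = 3196 + D
Σ(formed) = 4×817 + 4×479 = 5184
ΔH = Σ(broken) − Σ(formed) = (3196 + D) − (5184) = −1988 + D
Setting this equal to −1350 kJ gives D = 638 kJ/mol.

D(C=C) ≈ 638 kJ/mol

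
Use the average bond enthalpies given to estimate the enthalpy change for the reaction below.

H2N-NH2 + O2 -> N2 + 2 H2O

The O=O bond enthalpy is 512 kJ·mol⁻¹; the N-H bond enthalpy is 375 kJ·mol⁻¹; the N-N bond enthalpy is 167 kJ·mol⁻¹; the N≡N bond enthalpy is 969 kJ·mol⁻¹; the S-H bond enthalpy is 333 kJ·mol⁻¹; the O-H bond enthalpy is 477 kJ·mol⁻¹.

ΔH ≈ −698 kJ

Bonds broken (reactants):
  N-H: 4 × 375 = 1500
  N-N: 1 × 167 = 167
  O=O: 1 × 512 = 512
  Σ(broken) = 2179 kJ
Bonds formed (products):
  N≡N: 1 × 969 = 969
  O-H: 4 × 477 = 1908
  Σ(formed) = 2877 kJ
ΔH = Σ(broken) − Σ(formed) = 2179 − 2877 = −698 kJ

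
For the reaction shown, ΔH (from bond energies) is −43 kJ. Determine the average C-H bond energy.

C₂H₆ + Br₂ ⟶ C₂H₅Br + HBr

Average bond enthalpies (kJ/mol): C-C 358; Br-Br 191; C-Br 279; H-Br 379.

D(C-H) ≈ 424 kJ/mol

Let D be the C-H bond energy.
Σ(broken) = 1×191 + 1×358 + 6×D = 549 + 6D
Σ(formed) = 1×279 + 1×358 + 5×D + 1×379 = 1016 + 5D
ΔH = Σ(broken) − Σ(formed) = (549 + 6D) − (1016 + 5D) = −467 + D
Setting this equal to −43 kJ gives D = 424 kJ/mol.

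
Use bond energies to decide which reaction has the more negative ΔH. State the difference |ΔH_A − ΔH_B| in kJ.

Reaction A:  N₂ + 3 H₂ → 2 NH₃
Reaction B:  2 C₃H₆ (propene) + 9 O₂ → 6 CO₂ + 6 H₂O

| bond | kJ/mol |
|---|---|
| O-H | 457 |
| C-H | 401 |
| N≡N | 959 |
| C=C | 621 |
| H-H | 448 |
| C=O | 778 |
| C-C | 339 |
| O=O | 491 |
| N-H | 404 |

Reaction B, by 3548 kJ

Reaction A:
  Bonds broken (reactants):
    H-H: 3 × 448 = 1344
    N≡N: 1 × 959 = 959
    Σ(broken) = 2303 kJ
  Bonds formed (products):
    N-H: 6 × 404 = 2424
    Σ(formed) = 2424 kJ
  ΔH_A = 2303 − 2424 = −121 kJ
Reaction B:
  Bonds broken (reactants):
    C-C: 2 × 339 = 678
    C-H: 12 × 401 = 4812
    C=C: 2 × 621 = 1242
    O=O: 9 × 491 = 4419
    Σ(broken) = 11151 kJ
  Bonds formed (products):
    C=O: 12 × 778 = 9336
    O-H: 12 × 457 = 5484
    Σ(formed) = 14820 kJ
  ΔH_B = 11151 − 14820 = −3669 kJ
ΔH_A − ΔH_B = +3548 kJ, so reaction B has the more negative ΔH; |ΔH_A − ΔH_B| = 3548 kJ.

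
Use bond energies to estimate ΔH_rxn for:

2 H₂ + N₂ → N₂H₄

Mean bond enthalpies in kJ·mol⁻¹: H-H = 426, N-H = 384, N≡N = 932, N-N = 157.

Bonds broken (reactants):
  H-H: 2 × 426 = 852
  N≡N: 1 × 932 = 932
  Σ(broken) = 1784 kJ
Bonds formed (products):
  N-H: 4 × 384 = 1536
  N-N: 1 × 157 = 157
  Σ(formed) = 1693 kJ
ΔH = Σ(broken) − Σ(formed) = 1784 − 1693 = +91 kJ

ΔH ≈ +91 kJ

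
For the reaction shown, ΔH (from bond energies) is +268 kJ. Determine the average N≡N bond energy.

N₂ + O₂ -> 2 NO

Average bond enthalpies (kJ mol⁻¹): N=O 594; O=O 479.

D(N≡N) ≈ 977 kJ/mol

Let D be the N≡N bond energy.
Σ(broken) = 1×D + 1×479 = 479 + D
Σ(formed) = 2×594 = 1188
ΔH = Σ(broken) − Σ(formed) = (479 + D) − (1188) = −709 + D
Setting this equal to +268 kJ gives D = 977 kJ/mol.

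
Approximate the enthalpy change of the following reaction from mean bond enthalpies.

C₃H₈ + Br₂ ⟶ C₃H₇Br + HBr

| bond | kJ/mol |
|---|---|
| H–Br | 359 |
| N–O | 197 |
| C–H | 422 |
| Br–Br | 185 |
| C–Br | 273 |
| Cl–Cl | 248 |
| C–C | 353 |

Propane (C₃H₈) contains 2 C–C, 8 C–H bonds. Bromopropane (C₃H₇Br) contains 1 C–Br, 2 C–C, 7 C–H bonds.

ΔH ≈ −25 kJ

Bonds broken (reactants):
  Br–Br: 1 × 185 = 185
  C–C: 2 × 353 = 706
  C–H: 8 × 422 = 3376
  Σ(broken) = 4267 kJ
Bonds formed (products):
  C–Br: 1 × 273 = 273
  C–C: 2 × 353 = 706
  C–H: 7 × 422 = 2954
  H–Br: 1 × 359 = 359
  Σ(formed) = 4292 kJ
ΔH = Σ(broken) − Σ(formed) = 4267 − 4292 = −25 kJ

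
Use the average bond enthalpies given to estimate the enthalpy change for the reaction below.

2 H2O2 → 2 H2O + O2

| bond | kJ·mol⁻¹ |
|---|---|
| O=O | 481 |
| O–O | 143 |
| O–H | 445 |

Bonds broken (reactants):
  O–H: 4 × 445 = 1780
  O–O: 2 × 143 = 286
  Σ(broken) = 2066 kJ
Bonds formed (products):
  O–H: 4 × 445 = 1780
  O=O: 1 × 481 = 481
  Σ(formed) = 2261 kJ
ΔH = Σ(broken) − Σ(formed) = 2066 − 2261 = −195 kJ

ΔH ≈ −195 kJ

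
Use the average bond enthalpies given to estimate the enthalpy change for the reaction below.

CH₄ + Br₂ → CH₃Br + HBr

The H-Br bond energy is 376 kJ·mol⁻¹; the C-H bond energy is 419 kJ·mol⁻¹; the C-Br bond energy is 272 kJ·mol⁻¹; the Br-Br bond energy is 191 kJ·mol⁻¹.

Bonds broken (reactants):
  Br-Br: 1 × 191 = 191
  C-H: 4 × 419 = 1676
  Σ(broken) = 1867 kJ
Bonds formed (products):
  C-Br: 1 × 272 = 272
  C-H: 3 × 419 = 1257
  H-Br: 1 × 376 = 376
  Σ(formed) = 1905 kJ
ΔH = Σ(broken) − Σ(formed) = 1867 − 1905 = −38 kJ

ΔH ≈ −38 kJ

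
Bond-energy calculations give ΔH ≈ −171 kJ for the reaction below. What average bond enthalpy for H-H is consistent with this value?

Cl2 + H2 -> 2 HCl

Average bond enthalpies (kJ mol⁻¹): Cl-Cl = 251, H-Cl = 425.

Let D be the H-H bond energy.
Σ(broken) = 1×251 + 1×D = 251 + D
Σ(formed) = 2×425 = 850
ΔH = Σ(broken) − Σ(formed) = (251 + D) − (850) = −599 + D
Setting this equal to −171 kJ gives D = 428 kJ/mol.

D(H-H) ≈ 428 kJ/mol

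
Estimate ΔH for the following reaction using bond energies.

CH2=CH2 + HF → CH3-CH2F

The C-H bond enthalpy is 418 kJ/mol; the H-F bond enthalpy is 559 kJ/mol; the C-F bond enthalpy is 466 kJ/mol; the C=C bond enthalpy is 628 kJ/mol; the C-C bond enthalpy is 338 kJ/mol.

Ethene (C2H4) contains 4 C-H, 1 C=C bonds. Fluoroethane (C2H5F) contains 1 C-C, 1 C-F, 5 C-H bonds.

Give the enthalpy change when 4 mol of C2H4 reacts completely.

ΔH = −140 kJ

Bonds broken (reactants):
  C-H: 4 × 418 = 1672
  C=C: 1 × 628 = 628
  H-F: 1 × 559 = 559
  Σ(broken) = 2859 kJ
Bonds formed (products):
  C-C: 1 × 338 = 338
  C-F: 1 × 466 = 466
  C-H: 5 × 418 = 2090
  Σ(formed) = 2894 kJ
ΔH = Σ(broken) − Σ(formed) = 2859 − 2894 = −35 kJ
For 4× the reaction as written: 4 × (−35) = −140 kJ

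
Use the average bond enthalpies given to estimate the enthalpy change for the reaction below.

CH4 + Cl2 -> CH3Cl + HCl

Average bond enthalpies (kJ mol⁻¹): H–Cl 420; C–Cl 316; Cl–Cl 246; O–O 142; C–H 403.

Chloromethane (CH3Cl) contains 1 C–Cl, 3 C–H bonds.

ΔH ≈ −87 kJ

Bonds broken (reactants):
  C–H: 4 × 403 = 1612
  Cl–Cl: 1 × 246 = 246
  Σ(broken) = 1858 kJ
Bonds formed (products):
  C–Cl: 1 × 316 = 316
  C–H: 3 × 403 = 1209
  H–Cl: 1 × 420 = 420
  Σ(formed) = 1945 kJ
ΔH = Σ(broken) − Σ(formed) = 1858 − 1945 = −87 kJ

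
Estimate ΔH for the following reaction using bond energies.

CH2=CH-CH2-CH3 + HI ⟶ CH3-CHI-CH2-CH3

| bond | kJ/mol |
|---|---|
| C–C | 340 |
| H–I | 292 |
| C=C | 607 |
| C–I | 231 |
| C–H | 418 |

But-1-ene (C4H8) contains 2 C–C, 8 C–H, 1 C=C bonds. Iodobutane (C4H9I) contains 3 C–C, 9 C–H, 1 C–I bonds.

Bonds broken (reactants):
  C–C: 2 × 340 = 680
  C–H: 8 × 418 = 3344
  C=C: 1 × 607 = 607
  H–I: 1 × 292 = 292
  Σ(broken) = 4923 kJ
Bonds formed (products):
  C–C: 3 × 340 = 1020
  C–H: 9 × 418 = 3762
  C–I: 1 × 231 = 231
  Σ(formed) = 5013 kJ
ΔH = Σ(broken) − Σ(formed) = 4923 − 5013 = −90 kJ

ΔH ≈ −90 kJ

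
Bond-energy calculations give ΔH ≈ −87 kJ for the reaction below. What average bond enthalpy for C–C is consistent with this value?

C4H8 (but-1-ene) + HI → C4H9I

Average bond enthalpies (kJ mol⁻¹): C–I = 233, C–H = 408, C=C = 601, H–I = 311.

D(C–C) ≈ 358 kJ/mol

Let D be the C–C bond energy.
Σ(broken) = 2×D + 8×408 + 1×601 + 1×311 = 4176 + 2D
Σ(formed) = 3×D + 9×408 + 1×233 = 3905 + 3D
ΔH = Σ(broken) − Σ(formed) = (4176 + 2D) − (3905 + 3D) = +271 − D
Setting this equal to −87 kJ gives D = 358 kJ/mol.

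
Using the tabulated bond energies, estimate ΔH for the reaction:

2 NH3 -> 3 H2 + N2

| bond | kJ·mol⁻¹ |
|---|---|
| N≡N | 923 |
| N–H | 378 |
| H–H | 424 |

ΔH ≈ +73 kJ

Bonds broken (reactants):
  N–H: 6 × 378 = 2268
  Σ(broken) = 2268 kJ
Bonds formed (products):
  H–H: 3 × 424 = 1272
  N≡N: 1 × 923 = 923
  Σ(formed) = 2195 kJ
ΔH = Σ(broken) − Σ(formed) = 2268 − 2195 = +73 kJ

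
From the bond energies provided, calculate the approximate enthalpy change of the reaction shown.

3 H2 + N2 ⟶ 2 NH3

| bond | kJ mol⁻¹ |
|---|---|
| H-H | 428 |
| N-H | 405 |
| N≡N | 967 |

Bonds broken (reactants):
  H-H: 3 × 428 = 1284
  N≡N: 1 × 967 = 967
  Σ(broken) = 2251 kJ
Bonds formed (products):
  N-H: 6 × 405 = 2430
  Σ(formed) = 2430 kJ
ΔH = Σ(broken) − Σ(formed) = 2251 − 2430 = −179 kJ

ΔH ≈ −179 kJ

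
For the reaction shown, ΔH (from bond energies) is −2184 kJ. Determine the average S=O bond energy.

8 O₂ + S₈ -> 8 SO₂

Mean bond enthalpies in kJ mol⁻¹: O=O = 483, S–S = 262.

Let D be the S=O bond energy.
Σ(broken) = 8×483 + 8×262 = 5960
Σ(formed) = 16×D = 16D
ΔH = Σ(broken) − Σ(formed) = (5960) − (16D) = +5960 − 16D
Setting this equal to −2184 kJ gives 16D = 8144, so D = 509 kJ/mol.

D(S=O) ≈ 509 kJ/mol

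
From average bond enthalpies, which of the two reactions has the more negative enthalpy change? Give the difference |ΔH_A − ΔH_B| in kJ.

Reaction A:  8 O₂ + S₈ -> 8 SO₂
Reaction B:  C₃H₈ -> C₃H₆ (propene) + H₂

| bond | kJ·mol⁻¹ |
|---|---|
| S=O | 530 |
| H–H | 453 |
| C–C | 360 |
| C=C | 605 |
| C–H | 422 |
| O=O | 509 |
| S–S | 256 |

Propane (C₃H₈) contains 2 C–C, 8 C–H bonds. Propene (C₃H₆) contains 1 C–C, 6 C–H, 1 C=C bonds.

Reaction A:
  Bonds broken (reactants):
    O=O: 8 × 509 = 4072
    S–S: 8 × 256 = 2048
    Σ(broken) = 6120 kJ
  Bonds formed (products):
    S=O: 16 × 530 = 8480
    Σ(formed) = 8480 kJ
  ΔH_A = 6120 − 8480 = −2360 kJ
Reaction B:
  Bonds broken (reactants):
    C–C: 2 × 360 = 720
    C–H: 8 × 422 = 3376
    Σ(broken) = 4096 kJ
  Bonds formed (products):
    C–C: 1 × 360 = 360
    C–H: 6 × 422 = 2532
    C=C: 1 × 605 = 605
    H–H: 1 × 453 = 453
    Σ(formed) = 3950 kJ
  ΔH_B = 4096 − 3950 = +146 kJ
ΔH_A − ΔH_B = −2506 kJ, so reaction A has the more negative ΔH; |ΔH_A − ΔH_B| = 2506 kJ.

Reaction A, by 2506 kJ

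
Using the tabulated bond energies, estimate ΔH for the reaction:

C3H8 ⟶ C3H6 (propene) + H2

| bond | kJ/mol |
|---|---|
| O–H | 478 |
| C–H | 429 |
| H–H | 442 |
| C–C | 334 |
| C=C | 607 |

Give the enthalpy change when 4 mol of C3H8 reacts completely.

Bonds broken (reactants):
  C–C: 2 × 334 = 668
  C–H: 8 × 429 = 3432
  Σ(broken) = 4100 kJ
Bonds formed (products):
  C–C: 1 × 334 = 334
  C–H: 6 × 429 = 2574
  C=C: 1 × 607 = 607
  H–H: 1 × 442 = 442
  Σ(formed) = 3957 kJ
ΔH = Σ(broken) − Σ(formed) = 4100 − 3957 = +143 kJ
For 4× the reaction as written: 4 × (+143) = +572 kJ

ΔH = +572 kJ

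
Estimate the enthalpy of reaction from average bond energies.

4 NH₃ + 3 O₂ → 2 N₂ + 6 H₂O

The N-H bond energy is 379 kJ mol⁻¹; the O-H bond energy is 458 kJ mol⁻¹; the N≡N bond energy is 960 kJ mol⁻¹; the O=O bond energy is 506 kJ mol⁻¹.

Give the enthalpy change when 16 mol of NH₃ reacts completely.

ΔH = −5400 kJ

Bonds broken (reactants):
  N-H: 12 × 379 = 4548
  O=O: 3 × 506 = 1518
  Σ(broken) = 6066 kJ
Bonds formed (products):
  N≡N: 2 × 960 = 1920
  O-H: 12 × 458 = 5496
  Σ(formed) = 7416 kJ
ΔH = Σ(broken) − Σ(formed) = 6066 − 7416 = −1350 kJ
For 4× the reaction as written: 4 × (−1350) = −5400 kJ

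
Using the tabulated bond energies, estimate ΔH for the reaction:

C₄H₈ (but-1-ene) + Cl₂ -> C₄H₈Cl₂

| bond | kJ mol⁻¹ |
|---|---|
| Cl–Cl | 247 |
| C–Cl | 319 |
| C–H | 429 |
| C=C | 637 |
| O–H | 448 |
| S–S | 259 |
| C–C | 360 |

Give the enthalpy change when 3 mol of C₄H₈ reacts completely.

Bonds broken (reactants):
  C–C: 2 × 360 = 720
  C–H: 8 × 429 = 3432
  C=C: 1 × 637 = 637
  Cl–Cl: 1 × 247 = 247
  Σ(broken) = 5036 kJ
Bonds formed (products):
  C–C: 3 × 360 = 1080
  C–Cl: 2 × 319 = 638
  C–H: 8 × 429 = 3432
  Σ(formed) = 5150 kJ
ΔH = Σ(broken) − Σ(formed) = 5036 − 5150 = −114 kJ
For 3× the reaction as written: 3 × (−114) = −342 kJ

ΔH = −342 kJ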